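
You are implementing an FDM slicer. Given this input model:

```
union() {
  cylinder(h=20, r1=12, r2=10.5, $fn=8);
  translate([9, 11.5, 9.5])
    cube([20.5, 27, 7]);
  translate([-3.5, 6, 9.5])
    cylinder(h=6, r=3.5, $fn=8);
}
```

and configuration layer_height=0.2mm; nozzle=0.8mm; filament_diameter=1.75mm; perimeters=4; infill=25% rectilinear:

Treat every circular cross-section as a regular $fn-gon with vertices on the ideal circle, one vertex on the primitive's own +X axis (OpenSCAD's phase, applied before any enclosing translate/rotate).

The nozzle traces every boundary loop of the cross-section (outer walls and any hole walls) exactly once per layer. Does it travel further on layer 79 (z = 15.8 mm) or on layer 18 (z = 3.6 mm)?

layer 79 (z = 15.8 mm)

Layer 79 (z = 15.8): the cone (r1=12→r2=10.5) has section circumradius 10.815 here — a regular 8-gon (perimeter = 2·8·10.815·sin(180°/8) = 66.22 mm); the 20.5×27 cube at (9, 11.5) contributes its full rectangle (perimeter 95.00 mm); the cylinder at (-3.5, 6) is absent (z outside [9.5, 15.5]); Combining (union): the 2 present regions are separate (no shared area or edge), so areas and boundary lengths simply add and each stays a separate island — boundary = 161.22 mm. So its perimeter = 161.22 mm. Layer 18 (z = 3.6): the cone contributes a regular 8-gon of circumradius 11.730 (interpolated between r1=12 and r2=10.5 at t=0.180) (perimeter = 2·8·11.730·sin(180°/8) = 71.82 mm); the cube at (9, 11.5) is absent (z outside [9.5, 16.5]); the cylinder at (-3.5, 6) is absent (z outside [9.5, 15.5]); Merging all regions: only the cone is present, so the union is just that shape — boundary = 71.82 mm. So its perimeter = 71.82 mm. Layer 79 is larger (161.22 vs 71.82 mm).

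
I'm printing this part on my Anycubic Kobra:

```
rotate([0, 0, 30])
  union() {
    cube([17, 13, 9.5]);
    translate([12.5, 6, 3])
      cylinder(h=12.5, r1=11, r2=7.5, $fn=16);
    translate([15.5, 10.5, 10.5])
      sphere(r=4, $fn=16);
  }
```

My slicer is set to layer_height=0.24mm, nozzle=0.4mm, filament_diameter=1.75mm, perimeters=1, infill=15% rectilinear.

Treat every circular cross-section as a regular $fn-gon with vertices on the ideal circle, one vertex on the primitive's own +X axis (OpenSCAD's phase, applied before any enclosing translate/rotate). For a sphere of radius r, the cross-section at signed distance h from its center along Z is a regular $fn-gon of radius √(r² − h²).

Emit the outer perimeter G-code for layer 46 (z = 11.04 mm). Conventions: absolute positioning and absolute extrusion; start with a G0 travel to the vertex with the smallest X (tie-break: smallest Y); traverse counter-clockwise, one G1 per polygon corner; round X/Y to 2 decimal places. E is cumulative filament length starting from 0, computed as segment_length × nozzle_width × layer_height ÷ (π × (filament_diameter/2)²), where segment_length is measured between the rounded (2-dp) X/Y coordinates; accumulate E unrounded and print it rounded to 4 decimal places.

At z = 11.04 mm: the cube is absent (z outside [0, 9.5]); the cone at (12.5, 6): at t=0.643 of its height the radius interpolates to r₁+(r₂−r₁)t = 8.749, giving a regular 16-gon of that circumradius; the r=4 sphere at (15.5, 10.5) slices to a regular 16-gon of circumradius 3.963 (√(r²−h²) with h=0.54 from center); Merging all regions: the regions partially overlap (shared area 45.50 mm²), so overlapping operands fuse into one piece — 1 connected region; (rotated 30° about Z; rotation is an isometry so areas/perimeters/island counts are preserved). The outline is a single polygon with 20 vertices. Extrusion per mm of travel: 0.4 × 0.24 / (π × 0.875²) = 0.039912. Accumulating E over each segment gives final E = 2.2011.

G0 X-0.85 Y10.30 Z11.04
G1 X0.25 Y7.07 E0.1362
G1 X2.50 Y4.51 E0.2722
G1 X5.56 Y3.00 E0.4084
G1 X8.97 Y2.77 E0.5448
G1 X12.20 Y3.87 E0.6810
G1 X14.77 Y6.12 E0.8173
G1 X16.28 Y9.18 E0.9535
G1 X16.50 Y12.59 E1.0899
G1 X15.40 Y15.82 E1.2261
G1 X13.15 Y18.39 E1.3624
G1 X11.10 Y19.40 E1.4536
G1 X10.59 Y19.99 E1.4848
G1 X9.20 Y20.67 E1.5465
G1 X7.66 Y20.77 E1.6081
G1 X6.19 Y20.28 E1.6700
G1 X5.59 Y19.75 E1.7019
G1 X3.45 Y19.02 E1.7922
G1 X0.88 Y16.77 E1.9285
G1 X-0.63 Y13.71 E2.0647
G1 X-0.85 Y10.30 E2.2011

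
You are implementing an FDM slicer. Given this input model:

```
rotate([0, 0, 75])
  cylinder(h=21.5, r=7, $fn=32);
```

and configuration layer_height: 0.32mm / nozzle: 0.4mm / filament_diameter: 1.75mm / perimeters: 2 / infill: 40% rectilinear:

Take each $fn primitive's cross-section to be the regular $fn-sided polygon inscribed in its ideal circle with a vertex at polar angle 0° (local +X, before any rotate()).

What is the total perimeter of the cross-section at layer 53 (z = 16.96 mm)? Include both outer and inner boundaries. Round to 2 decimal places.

43.91 mm

At z = 16.96 mm: the r=7 cylinder gives a regular 32-gon of circumradius 7 (constant along its height) (perimeter = 2·32·7.000·sin(180°/32) = 43.91 mm); (rotated 75° about Z; rotation is an isometry so areas/perimeters/island counts are preserved). Overall, the cross-section is a single solid region. Total boundary length (outer) = 43.91 mm.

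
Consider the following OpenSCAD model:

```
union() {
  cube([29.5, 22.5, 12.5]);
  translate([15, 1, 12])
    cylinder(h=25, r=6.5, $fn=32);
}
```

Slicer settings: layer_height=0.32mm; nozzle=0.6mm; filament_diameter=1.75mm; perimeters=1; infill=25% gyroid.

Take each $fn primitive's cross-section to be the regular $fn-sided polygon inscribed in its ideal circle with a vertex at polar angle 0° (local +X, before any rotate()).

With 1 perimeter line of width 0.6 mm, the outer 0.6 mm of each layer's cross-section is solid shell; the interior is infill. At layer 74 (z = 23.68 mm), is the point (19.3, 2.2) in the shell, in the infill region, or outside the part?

At z = 23.68 mm: the cube is absent (z outside [0, 12.5]); the r=6.5 cylinder at (15, 1) gives a regular 32-gon of circumradius 6.5 (constant along its height); Combining (union): only the r=6.5 cylinder at (15, 1) is present, so the union is just that shape — 1 connected region. Overall, the cross-section is a single solid region. The nearest boundary edge runs (21.38, 2.27)→(21.01, 3.49); distance from the point to it = 2.01 mm. The point is inside the cross-section and 2.01 mm from the nearest boundary — more than the 0.6 mm shell width (1 × 0.6), so it's in the infill interior.

infill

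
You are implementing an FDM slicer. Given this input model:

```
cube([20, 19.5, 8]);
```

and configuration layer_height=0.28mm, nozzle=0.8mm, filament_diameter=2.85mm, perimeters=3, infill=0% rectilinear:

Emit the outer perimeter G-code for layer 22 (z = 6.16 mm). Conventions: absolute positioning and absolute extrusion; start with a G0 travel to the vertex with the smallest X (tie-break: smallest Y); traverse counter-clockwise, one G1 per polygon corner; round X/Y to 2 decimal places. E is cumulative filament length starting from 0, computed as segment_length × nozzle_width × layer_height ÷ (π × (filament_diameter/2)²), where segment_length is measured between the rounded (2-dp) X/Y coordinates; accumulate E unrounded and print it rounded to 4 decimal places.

G0 X0.00 Y0.00 Z6.16
G1 X20.00 Y0.00 E0.7023
G1 X20.00 Y19.50 E1.3870
G1 X0.00 Y19.50 E2.0892
G1 X0.00 Y0.00 E2.7739

At z = 6.16 mm: the cube is present — its section is the full 20×19.5 rectangle. The outline is a single polygon with 4 vertices. Extrusion per mm of travel: 0.8 × 0.28 / (π × 1.425²) = 0.035113. Accumulating E over each segment gives final E = 2.7739.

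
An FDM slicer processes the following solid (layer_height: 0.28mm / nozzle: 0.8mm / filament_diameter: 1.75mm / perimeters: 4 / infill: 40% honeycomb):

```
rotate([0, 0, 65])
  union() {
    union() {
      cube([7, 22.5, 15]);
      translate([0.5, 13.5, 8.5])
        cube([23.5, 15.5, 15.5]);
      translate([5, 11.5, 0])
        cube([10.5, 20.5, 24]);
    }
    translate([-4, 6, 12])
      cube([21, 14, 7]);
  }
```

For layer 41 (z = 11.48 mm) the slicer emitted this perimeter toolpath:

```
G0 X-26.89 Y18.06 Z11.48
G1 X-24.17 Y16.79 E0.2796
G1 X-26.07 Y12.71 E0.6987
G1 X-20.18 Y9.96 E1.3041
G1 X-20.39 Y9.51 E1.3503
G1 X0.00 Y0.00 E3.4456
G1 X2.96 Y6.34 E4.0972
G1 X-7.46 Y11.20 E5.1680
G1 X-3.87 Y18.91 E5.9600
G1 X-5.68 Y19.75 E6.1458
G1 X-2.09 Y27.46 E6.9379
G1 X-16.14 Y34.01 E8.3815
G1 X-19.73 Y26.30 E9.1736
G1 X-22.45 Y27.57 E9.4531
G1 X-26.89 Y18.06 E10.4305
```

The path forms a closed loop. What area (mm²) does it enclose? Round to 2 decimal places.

511.80 mm²

Apply the shoelace formula to the sequence of (X, Y) vertices; enclosed area = 511.80 mm².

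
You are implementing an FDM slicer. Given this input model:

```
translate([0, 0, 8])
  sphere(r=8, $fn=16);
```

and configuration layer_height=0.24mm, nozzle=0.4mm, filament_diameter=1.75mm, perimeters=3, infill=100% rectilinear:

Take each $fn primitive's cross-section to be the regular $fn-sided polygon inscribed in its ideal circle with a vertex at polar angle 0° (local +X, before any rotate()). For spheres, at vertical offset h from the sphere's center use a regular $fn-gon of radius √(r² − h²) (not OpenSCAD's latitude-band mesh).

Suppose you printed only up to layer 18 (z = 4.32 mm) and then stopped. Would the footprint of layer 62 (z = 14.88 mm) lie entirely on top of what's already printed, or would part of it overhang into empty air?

entirely on top

Compare the two slices. At z = 4.32: the sphere: section is a regular 16-gon, circumradius = √(r²−h²) = √(8²−3.68²) = 7.103 (area = (16/2)·7.103²·sin(360°/16) = 154.47 mm²). At z = 14.88: the sphere: section is a regular 16-gon, circumradius = √(r²−h²) = √(8²−6.88²) = 4.082 (area = (16/2)·4.082²·sin(360°/16) = 51.02 mm²). Checking containment: the cross-section at z = 14.88 is a subset of the cross-section at z = 4.32.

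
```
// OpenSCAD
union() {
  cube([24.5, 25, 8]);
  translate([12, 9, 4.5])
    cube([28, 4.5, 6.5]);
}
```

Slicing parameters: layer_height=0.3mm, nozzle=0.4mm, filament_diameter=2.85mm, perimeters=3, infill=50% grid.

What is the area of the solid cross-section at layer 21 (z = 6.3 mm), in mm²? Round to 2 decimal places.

At z = 6.3 mm: the cube (footprint 24.5×25) is included at this height (area 612.50 mm²); the cube at (12, 9) (footprint 28×4.5) is included at this height (area 126.00 mm²); Taking the union: the regions partially overlap — summed areas 738.50 mm² minus the doubly-counted overlap 56.25 mm² gives 682.25 mm² — area = 682.25 mm². Overall, the cross-section is a single solid region. Net area = 682.25 mm².

682.25 mm²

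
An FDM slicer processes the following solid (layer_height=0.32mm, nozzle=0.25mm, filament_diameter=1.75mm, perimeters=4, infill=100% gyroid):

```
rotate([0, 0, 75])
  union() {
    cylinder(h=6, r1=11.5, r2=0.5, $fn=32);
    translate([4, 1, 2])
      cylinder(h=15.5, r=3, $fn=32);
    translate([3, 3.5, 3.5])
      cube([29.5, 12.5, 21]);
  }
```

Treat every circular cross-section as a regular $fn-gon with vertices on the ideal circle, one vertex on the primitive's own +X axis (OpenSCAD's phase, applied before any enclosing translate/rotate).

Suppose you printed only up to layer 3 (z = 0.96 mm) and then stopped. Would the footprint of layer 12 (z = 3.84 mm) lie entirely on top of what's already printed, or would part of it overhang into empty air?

part overhangs

Compare the two slices. At z = 0.96: the cone contributes a regular 32-gon of circumradius 9.740 (interpolated between r1=11.5 and r2=0.5 at t=0.160) (area = (32/2)·9.740²·sin(360°/32) = 296.12 mm²); the cylinder at (4, 1) does not reach this height (z outside [2, 17.5]); the cube at (3, 3.5) does not reach this height (z outside [3.5, 24.5]); Combining (union): only the cone is present, so the union is just that shape — area = 296.12 mm²; (whole slice rotated 75° about Z — lengths, areas and connectivity unchanged). At z = 3.84: the cone (r1=11.5→r2=0.5) has section circumradius 4.460 here — a regular 32-gon (area = (32/2)·4.460²·sin(360°/32) = 62.09 mm²); the r=3 cylinder at (4, 1) gives a regular 32-gon of circumradius 3 (constant along its height) (area = (32/2)·3.000²·sin(360°/32) = 28.09 mm²); the cube at (3, 3.5) is present — its section is the full 29.5×12.5 rectangle (area 368.75 mm²); Taking the union: the regions partially overlap — summed areas 458.93 mm² minus the doubly-counted overlap 14.84 mm² gives 444.09 mm² — area = 444.09 mm²; (rotated 75° about Z; rotation is an isometry so areas/perimeters/island counts are preserved). Checking containment: at z = 3.84 the cross-section extends beyond the z = 0.96 cross-section by about 346.10 mm².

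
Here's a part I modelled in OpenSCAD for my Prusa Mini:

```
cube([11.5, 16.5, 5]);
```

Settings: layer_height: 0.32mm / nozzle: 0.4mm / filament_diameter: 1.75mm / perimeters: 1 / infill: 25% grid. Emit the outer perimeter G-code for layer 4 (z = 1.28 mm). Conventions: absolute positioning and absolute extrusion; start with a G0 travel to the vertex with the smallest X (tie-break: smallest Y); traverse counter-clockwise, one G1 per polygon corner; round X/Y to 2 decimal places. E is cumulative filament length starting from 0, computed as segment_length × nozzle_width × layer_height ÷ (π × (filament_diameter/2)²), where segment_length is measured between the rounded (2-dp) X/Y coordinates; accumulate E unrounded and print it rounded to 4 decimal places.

At z = 1.28 mm: the cube is present — its section is the full 11.5×16.5 rectangle. The outline is a single polygon with 4 vertices. Extrusion per mm of travel: 0.4 × 0.32 / (π × 0.875²) = 0.053216. Accumulating E over each segment gives final E = 2.9801.

G0 X0.00 Y0.00 Z1.28
G1 X11.50 Y0.00 E0.6120
G1 X11.50 Y16.50 E1.4901
G1 X0.00 Y16.50 E2.1020
G1 X0.00 Y0.00 E2.9801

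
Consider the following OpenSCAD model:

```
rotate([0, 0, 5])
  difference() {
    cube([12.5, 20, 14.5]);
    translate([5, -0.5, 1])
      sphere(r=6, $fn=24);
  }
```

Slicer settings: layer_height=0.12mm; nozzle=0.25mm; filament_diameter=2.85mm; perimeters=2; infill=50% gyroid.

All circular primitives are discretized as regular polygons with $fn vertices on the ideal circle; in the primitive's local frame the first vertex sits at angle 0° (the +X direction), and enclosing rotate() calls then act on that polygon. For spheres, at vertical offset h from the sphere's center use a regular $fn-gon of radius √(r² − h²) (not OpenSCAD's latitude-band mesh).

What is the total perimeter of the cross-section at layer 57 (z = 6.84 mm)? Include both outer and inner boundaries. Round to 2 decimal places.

At z = 6.84 mm: the 12.5×20 cube contributes its full rectangle (perimeter 65.00 mm); the r=6 sphere at (5, -0.5) slices to a regular 24-gon of circumradius 1.376 (√(r²−h²) with h=5.84 from center) (perimeter = 2·24·1.376·sin(180°/24) = 8.62 mm); Subtracting the remaining from the first: starting from the 12.5×20 cube, the r=6 sphere at (5, -0.5) partially overlaps it — only the 1.60 mm² overlap (of its 5.88 mm²) is removed, clipping the outline — boundary = 65.74 mm; (rotated 5° about Z; rotation is an isometry so areas/perimeters/island counts are preserved). Overall, the cross-section is a single solid region. Total boundary length (outer) = 65.74 mm.

65.74 mm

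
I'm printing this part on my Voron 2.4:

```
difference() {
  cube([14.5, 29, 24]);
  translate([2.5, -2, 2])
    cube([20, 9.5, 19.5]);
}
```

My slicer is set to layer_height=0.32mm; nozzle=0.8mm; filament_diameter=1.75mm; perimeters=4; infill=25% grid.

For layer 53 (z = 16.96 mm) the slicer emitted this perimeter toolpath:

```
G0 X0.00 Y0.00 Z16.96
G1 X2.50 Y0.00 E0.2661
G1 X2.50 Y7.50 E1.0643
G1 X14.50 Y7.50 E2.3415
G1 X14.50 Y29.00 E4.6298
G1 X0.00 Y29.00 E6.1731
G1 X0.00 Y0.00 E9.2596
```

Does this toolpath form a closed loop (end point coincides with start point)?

yes

Start point (G0): (0.00, 0.00). End point (last G1): the path returns to the start — closed.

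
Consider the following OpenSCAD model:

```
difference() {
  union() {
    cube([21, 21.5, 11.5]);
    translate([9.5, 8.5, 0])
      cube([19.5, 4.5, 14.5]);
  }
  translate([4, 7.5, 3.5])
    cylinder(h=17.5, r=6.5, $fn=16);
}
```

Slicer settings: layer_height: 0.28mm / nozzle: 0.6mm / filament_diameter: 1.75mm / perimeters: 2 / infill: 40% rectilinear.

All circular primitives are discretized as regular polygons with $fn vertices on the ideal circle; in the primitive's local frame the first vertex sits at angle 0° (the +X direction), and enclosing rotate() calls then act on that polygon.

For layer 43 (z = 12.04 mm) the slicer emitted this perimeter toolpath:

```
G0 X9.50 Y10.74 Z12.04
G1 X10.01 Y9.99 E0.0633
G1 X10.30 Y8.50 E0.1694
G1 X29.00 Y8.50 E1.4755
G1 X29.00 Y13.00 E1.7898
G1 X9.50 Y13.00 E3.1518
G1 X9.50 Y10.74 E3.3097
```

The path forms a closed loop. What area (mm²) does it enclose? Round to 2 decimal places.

Apply the shoelace formula to the sequence of (X, Y) vertices; enclosed area = 86.58 mm².

86.58 mm²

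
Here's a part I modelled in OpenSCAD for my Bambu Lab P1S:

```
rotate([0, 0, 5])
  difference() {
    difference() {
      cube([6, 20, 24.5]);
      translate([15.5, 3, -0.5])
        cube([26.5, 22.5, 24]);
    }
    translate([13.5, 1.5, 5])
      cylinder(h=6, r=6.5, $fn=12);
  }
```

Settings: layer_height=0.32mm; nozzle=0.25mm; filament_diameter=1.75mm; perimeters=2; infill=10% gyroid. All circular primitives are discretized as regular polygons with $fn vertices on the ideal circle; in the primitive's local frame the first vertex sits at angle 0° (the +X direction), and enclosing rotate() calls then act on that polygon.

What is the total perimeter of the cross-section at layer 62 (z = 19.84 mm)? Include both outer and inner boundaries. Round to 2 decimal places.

52.00 mm

At z = 19.84 mm: the 6×20 cube contributes its full rectangle (perimeter 52.00 mm); the 26.5×22.5 cube at (15.5, 3) contributes its full rectangle (perimeter 98.00 mm); Taking the first minus the rest: starting from the 6×20 cube, the 26.5×22.5 cube at (15.5, 3) misses the remaining region (no effect) — boundary = 52.00 mm; the cylinder at (13.5, 1.5) is not intersected at this z (z outside [5, 11]); Taking the first minus the rest: none of the subtracted shapes is present at this height, so that combined region is unchanged — boundary = 52.00 mm; (whole slice rotated 5° about Z — lengths, areas and connectivity unchanged). Overall, the cross-section is a single solid region. Total boundary length (outer) = 52.00 mm.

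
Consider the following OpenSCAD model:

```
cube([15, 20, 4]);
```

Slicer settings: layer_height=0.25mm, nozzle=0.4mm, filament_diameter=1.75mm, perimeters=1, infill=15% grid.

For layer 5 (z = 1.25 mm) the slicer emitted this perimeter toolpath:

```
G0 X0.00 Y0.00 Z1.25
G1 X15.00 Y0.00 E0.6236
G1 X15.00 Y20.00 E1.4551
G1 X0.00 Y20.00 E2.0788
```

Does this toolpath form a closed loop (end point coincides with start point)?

Start point (G0): (0.00, 0.00). End point (last G1): the path does not return to the start — open.

no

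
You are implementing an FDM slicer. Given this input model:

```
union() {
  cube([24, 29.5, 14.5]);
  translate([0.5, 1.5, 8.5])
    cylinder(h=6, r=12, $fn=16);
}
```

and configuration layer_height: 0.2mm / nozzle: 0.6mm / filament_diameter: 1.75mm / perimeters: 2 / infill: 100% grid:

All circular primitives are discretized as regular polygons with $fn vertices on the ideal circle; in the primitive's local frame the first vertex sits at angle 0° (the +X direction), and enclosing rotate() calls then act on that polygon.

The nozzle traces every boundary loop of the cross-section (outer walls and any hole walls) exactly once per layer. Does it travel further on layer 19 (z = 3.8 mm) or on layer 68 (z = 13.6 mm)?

layer 68 (z = 13.6 mm)

Layer 19 (z = 3.8): the 24×29.5 cube contributes its full rectangle (perimeter 107.00 mm); the cylinder at (0.5, 1.5) is absent (z outside [8.5, 14.5]); Taking the union: only the 24×29.5 cube is present, so the union is just that shape — boundary = 107.00 mm. So its perimeter = 107.00 mm. Layer 68 (z = 13.6): the cube is present — its section is the full 24×29.5 rectangle (perimeter 107.00 mm); the r=12 cylinder at (0.5, 1.5) gives a regular 16-gon of circumradius 12 (constant along its height) (perimeter = 2·16·12.000·sin(180°/16) = 74.91 mm); Merging all regions: the regions partially overlap (shared area 134.71 mm²), so the edge portions inside another operand are dropped and the merged outline is re-measured after clipping — boundary = 135.54 mm. So its perimeter = 135.54 mm. Layer 68 is larger (135.54 vs 107.00 mm).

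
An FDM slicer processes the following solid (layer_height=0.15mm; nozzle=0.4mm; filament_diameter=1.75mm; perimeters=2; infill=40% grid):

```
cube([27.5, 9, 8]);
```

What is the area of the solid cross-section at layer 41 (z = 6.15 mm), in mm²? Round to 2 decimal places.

247.50 mm²

At z = 6.15 mm: the 27.5×9 cube contributes its full rectangle (area 247.50 mm²). Overall, the cross-section is a single solid region. Net area = 247.50 mm².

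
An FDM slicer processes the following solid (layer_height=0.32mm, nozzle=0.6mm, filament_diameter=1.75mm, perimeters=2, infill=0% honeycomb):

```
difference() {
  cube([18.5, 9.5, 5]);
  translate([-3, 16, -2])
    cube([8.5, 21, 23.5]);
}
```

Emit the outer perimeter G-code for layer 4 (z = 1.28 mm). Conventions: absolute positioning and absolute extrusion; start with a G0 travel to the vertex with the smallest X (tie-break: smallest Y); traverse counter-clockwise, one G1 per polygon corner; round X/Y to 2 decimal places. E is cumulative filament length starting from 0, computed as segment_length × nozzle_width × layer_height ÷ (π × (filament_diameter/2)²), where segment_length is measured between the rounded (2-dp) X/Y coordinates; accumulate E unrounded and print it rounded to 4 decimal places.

G0 X0.00 Y0.00 Z1.28
G1 X18.50 Y0.00 E1.4767
G1 X18.50 Y9.50 E2.2351
G1 X0.00 Y9.50 E3.7118
G1 X0.00 Y0.00 E4.4702

At z = 1.28 mm: the cube is present — its section is the full 18.5×9.5 rectangle; the cube at (-3, 16) is present — its section is the full 8.5×21 rectangle; Subtracting the remaining from the first: starting from the 18.5×9.5 cube, the 8.5×21 cube at (-3, 16) misses the remaining region (no effect) — 1 connected region. The outline is a single polygon with 4 vertices. Extrusion per mm of travel: 0.6 × 0.32 / (π × 0.875²) = 0.079824. Accumulating E over each segment gives final E = 4.4702.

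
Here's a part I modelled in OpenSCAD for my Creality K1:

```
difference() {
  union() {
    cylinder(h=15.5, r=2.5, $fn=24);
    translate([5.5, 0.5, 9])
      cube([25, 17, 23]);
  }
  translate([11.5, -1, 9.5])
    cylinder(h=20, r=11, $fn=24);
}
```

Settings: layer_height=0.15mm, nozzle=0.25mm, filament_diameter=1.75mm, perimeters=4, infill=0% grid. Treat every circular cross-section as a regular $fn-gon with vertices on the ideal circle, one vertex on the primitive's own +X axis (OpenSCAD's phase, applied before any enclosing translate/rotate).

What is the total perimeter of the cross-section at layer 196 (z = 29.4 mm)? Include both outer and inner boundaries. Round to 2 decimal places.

81.64 mm

At z = 29.4 mm: the cylinder does not reach this height (z outside [0, 15.5]); the cube at (5.5, 0.5) (footprint 25×17) is included at this height (perimeter 84.00 mm); Merging all regions: only the 25×17 cube at (5.5, 0.5) is present, so the union is just that shape — boundary = 84.00 mm; the cylinder at (11.5, -1): section is a regular 24-gon, circumradius r=11 (perimeter = 2·24·11.000·sin(180°/24) = 68.92 mm); Subtracting the remaining from the first: starting from that combined region, the r=11 cylinder at (11.5, -1) partially overlaps it — only the 130.78 mm² overlap (of its 375.81 mm²) is removed, clipping the outline — boundary = 81.64 mm. Overall, the cross-section is a single solid region. Total boundary length (outer) = 81.64 mm.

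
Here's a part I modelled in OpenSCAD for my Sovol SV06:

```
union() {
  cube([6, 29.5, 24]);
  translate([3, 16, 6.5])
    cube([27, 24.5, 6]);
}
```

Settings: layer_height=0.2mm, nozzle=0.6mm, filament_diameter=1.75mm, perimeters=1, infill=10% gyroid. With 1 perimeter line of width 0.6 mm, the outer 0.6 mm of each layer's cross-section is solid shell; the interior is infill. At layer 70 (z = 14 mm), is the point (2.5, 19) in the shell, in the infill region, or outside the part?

infill

At z = 14 mm: the cube (footprint 6×29.5) is included at this height; the cube at (3, 16) is not intersected at this z (z outside [6.5, 12.5]); Merging all regions: only the 6×29.5 cube is present, so the union is just that shape — 1 connected region. Overall, the cross-section is a single solid region. The nearest boundary edge runs (0.00, 29.50)→(0.00, 0.00); distance from the point to it = 2.50 mm. The point is inside the cross-section and 2.50 mm from the nearest boundary — more than the 0.6 mm shell width (1 × 0.6), so it's in the infill interior.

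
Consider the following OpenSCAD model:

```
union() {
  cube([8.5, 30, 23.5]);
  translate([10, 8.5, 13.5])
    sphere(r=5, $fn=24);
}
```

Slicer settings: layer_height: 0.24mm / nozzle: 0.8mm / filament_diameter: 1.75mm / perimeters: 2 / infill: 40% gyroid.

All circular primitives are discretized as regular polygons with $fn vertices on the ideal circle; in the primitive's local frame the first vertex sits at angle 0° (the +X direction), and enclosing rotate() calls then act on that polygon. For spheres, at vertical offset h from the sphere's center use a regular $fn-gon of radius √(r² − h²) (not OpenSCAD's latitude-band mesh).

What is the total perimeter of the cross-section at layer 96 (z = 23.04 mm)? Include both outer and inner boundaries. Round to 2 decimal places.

At z = 23.04 mm: the cube (footprint 8.5×30) is included at this height (perimeter 77.00 mm); the sphere at (10, 8.5) is not intersected at this z (|z−center|=9.540 > r=5); Taking the union: only the 8.5×30 cube is present, so the union is just that shape — boundary = 77.00 mm. Overall, the cross-section is a single solid region. Total boundary length (outer) = 77.00 mm.

77.00 mm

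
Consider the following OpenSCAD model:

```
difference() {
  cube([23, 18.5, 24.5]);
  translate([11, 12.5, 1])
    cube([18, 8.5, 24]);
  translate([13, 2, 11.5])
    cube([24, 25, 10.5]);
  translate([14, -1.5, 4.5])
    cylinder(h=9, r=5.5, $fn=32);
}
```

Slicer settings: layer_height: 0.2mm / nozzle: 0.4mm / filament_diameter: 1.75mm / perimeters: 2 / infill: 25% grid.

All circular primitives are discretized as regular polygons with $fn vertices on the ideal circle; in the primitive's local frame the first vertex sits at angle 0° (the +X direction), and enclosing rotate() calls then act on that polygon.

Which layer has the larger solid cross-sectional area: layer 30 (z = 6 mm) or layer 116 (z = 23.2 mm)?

Layer 30 (z = 6): the cube (footprint 23×18.5) is included at this height (area 425.50 mm²); the 18×8.5 cube at (11, 12.5) contributes its full rectangle (area 153.00 mm²); the cube at (13, 2) is not intersected at this z (z outside [11.5, 22]); the r=5.5 cylinder at (14, -1.5) contributes a regular 32-gon of circumradius 5.5 (area = (32/2)·5.500²·sin(360°/32) = 94.42 mm²); Subtracting the remaining from the first: starting from the 23×18.5 cube (425.50 mm²), the 18×8.5 cube at (11, 12.5) partially overlaps it — only the 72.00 mm² overlap (of its 153.00 mm²) is removed, clipping the outline; the r=5.5 cylinder at (14, -1.5) partially overlaps it — only the 30.97 mm² overlap (of its 94.42 mm²) is removed, clipping the outline — area = 322.53 mm². So its area = 322.53 mm². Layer 116 (z = 23.2): the cube is present — its section is the full 23×18.5 rectangle (area 425.50 mm²); the cube at (11, 12.5) (footprint 18×8.5) is included at this height (area 153.00 mm²); the cube at (13, 2) is not intersected at this z (z outside [11.5, 22]); the cylinder at (14, -1.5) is not intersected at this z (z outside [4.5, 13.5]); Subtracting the remaining from the first: starting from the 23×18.5 cube (425.50 mm²), the 18×8.5 cube at (11, 12.5) partially overlaps it — only the 72.00 mm² overlap (of its 153.00 mm²) is removed, clipping the outline — area = 353.50 mm². So its area = 353.50 mm². Layer 116 is larger (353.50 vs 322.53 mm²).

layer 116 (z = 23.2 mm)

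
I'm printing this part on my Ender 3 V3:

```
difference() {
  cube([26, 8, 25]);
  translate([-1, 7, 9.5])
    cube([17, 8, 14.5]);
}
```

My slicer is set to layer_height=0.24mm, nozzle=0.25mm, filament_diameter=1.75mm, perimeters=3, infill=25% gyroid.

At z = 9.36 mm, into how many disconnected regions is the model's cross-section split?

1

At z = 9.36 mm: the 26×8 cube contributes its full rectangle; the cube at (-1, 7) does not reach this height (z outside [9.5, 24]); Subtracting the remaining from the first: none of the subtracted shapes is present at this height, so the 26×8 cube is unchanged — 1 connected region. The result has 1 disconnected region.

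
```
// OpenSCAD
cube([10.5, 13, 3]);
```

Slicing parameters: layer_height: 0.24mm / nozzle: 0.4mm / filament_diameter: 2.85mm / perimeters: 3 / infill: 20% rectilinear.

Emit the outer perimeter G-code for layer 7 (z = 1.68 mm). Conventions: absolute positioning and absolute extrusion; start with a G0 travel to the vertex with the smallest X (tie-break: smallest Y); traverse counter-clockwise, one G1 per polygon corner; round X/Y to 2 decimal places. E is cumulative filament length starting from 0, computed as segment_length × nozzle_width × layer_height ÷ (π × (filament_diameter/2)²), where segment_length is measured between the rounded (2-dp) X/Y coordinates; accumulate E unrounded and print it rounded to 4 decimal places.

At z = 1.68 mm: the cube (footprint 10.5×13) is included at this height. The outline is a single polygon with 4 vertices. Extrusion per mm of travel: 0.4 × 0.24 / (π × 1.425²) = 0.015048. Accumulating E over each segment gives final E = 0.7073.

G0 X0.00 Y0.00 Z1.68
G1 X10.50 Y0.00 E0.1580
G1 X10.50 Y13.00 E0.3536
G1 X0.00 Y13.00 E0.5116
G1 X0.00 Y0.00 E0.7073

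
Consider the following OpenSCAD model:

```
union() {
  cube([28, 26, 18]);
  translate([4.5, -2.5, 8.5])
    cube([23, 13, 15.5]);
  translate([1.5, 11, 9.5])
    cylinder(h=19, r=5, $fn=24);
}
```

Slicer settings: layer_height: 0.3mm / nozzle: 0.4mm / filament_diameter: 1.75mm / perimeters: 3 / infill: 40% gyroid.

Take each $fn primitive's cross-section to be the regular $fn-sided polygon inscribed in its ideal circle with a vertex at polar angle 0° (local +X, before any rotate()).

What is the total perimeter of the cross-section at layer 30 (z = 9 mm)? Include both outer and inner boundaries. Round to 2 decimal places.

113.00 mm

At z = 9 mm: the 28×26 cube contributes its full rectangle (perimeter 108.00 mm); the cube at (4.5, -2.5) is present — its section is the full 23×13 rectangle (perimeter 72.00 mm); the cylinder at (1.5, 11) does not reach this height (z outside [9.5, 28.5]); Merging all regions: the regions partially overlap (shared area 241.50 mm²), so the edge portions inside another operand are dropped and the merged outline is re-measured after clipping — boundary = 113.00 mm. Overall, the cross-section is a single solid region. Total boundary length (outer) = 113.00 mm.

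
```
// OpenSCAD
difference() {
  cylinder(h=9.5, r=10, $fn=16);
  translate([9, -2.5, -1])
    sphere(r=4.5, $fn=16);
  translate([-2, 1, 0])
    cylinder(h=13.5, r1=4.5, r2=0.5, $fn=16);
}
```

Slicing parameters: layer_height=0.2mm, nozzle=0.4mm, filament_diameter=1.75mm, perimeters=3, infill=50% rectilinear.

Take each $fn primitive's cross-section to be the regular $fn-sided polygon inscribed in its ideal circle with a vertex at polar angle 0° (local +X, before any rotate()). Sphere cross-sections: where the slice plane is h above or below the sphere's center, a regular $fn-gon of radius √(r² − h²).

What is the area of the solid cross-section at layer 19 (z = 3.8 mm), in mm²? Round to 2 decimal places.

271.29 mm²

At z = 3.8 mm: the r=10 cylinder gives a regular 16-gon of circumradius 10 (constant along its height) (area = (16/2)·10.000²·sin(360°/16) = 306.15 mm²); the sphere at (9, -2.5) is not intersected at this z (|z−center|=4.800 > r=4.5); the cone at (-2, 1): at t=0.281 of its height the radius interpolates to r₁+(r₂−r₁)t = 3.374, giving a regular 16-gon of that circumradius (area = (16/2)·3.374²·sin(360°/16) = 34.85 mm²); Subtracting the remaining from the first: starting from the r=10 cylinder (306.15 mm²), the cone at (-2, 1) lies wholly inside it (removes its full 34.85 mm² and its 21.06 mm outline becomes a hole wall) — area = 271.29 mm². Overall, the cross-section is one region with 1 hole. Net area = 271.29 mm².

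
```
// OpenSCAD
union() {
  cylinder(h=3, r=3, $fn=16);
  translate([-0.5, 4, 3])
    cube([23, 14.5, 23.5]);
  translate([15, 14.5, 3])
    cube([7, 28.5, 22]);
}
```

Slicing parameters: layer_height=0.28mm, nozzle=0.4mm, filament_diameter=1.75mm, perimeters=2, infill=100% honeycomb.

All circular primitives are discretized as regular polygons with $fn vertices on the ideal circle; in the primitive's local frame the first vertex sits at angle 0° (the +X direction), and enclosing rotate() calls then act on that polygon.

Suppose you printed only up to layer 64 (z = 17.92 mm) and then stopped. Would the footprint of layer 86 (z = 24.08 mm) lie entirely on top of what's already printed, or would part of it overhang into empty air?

entirely on top

Compare the two slices. At z = 17.92: the cylinder is not intersected at this z (z outside [0, 3]); the 23×14.5 cube at (-0.5, 4) contributes its full rectangle (area 333.50 mm²); the cube at (15, 14.5) is present — its section is the full 7×28.5 rectangle (area 199.50 mm²); Combining (union): the regions partially overlap — summed areas 533.00 mm² minus the doubly-counted overlap 28.00 mm² gives 505.00 mm² — area = 505.00 mm². At z = 24.08: the cylinder is absent (z outside [0, 3]); the cube at (-0.5, 4) is present — its section is the full 23×14.5 rectangle (area 333.50 mm²); the cube at (15, 14.5) (footprint 7×28.5) is included at this height (area 199.50 mm²); Taking the union: the regions partially overlap — summed areas 533.00 mm² minus the doubly-counted overlap 28.00 mm² gives 505.00 mm² — area = 505.00 mm². Checking containment: the cross-section at z = 24.08 is a subset of the cross-section at z = 17.92.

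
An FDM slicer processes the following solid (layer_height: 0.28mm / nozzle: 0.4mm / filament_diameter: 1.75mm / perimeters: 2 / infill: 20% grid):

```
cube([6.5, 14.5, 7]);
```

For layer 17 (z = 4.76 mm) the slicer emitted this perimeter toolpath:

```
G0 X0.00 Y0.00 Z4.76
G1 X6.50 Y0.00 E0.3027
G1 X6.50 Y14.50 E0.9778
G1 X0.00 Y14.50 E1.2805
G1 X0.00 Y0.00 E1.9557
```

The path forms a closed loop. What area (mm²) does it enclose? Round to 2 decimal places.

94.25 mm²

Apply the shoelace formula to the sequence of (X, Y) vertices; enclosed area = 94.25 mm².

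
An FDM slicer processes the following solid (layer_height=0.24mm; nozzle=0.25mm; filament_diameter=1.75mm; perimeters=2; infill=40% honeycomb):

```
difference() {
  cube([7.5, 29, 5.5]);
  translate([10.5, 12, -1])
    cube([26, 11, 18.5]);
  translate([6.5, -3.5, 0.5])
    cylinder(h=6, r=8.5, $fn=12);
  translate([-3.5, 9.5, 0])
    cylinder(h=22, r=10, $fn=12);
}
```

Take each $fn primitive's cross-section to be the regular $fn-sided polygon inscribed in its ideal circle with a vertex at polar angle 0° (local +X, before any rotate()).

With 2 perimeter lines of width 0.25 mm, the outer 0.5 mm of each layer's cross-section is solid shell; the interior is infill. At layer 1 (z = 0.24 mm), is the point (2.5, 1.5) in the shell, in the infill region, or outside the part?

At z = 0.24 mm: the cube is present — its section is the full 7.5×29 rectangle; the 26×11 cube at (10.5, 12) contributes its full rectangle; the cylinder at (6.5, -3.5) is not intersected at this z (z outside [0.5, 6.5]); the cylinder at (-3.5, 9.5): section is a regular 12-gon, circumradius r=10; After the difference (first − rest): starting from the 7.5×29 cube, the 26×11 cube at (10.5, 12) misses the remaining region (no effect); the r=10 cylinder at (-3.5, 9.5) partially overlaps it — only the 83.28 mm² overlap (of its 300.00 mm²) is removed, clipping the outline — 1 connected region. Overall, the cross-section is a single solid region. The nearest boundary edge runs (1.50, 0.84)→(5.16, 4.50); distance from the point to it = 0.24 mm. The point is inside the cross-section, 0.24 mm from the nearest boundary — within the 0.5 mm shell band (2 × 0.25).

shell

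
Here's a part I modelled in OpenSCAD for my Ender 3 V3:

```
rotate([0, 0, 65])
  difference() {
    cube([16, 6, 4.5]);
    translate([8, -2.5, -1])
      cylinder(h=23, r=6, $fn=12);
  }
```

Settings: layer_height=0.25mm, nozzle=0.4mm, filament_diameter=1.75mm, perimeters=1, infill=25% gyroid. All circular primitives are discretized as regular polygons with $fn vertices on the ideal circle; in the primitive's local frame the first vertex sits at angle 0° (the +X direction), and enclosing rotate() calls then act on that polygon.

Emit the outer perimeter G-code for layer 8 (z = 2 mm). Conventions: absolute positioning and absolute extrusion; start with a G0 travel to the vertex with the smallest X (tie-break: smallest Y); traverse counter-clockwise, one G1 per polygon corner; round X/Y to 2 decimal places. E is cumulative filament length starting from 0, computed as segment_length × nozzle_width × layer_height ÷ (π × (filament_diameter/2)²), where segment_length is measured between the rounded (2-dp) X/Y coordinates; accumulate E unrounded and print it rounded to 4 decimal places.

G0 X-5.44 Y2.54 Z2.00
G1 X0.00 Y0.00 E0.2496
G1 X1.13 Y2.42 E0.3606
G1 X0.73 Y2.75 E0.3822
G1 X-0.33 Y5.67 E0.5114
G1 X0.21 Y8.73 E0.6405
G1 X2.21 Y11.11 E0.7698
G1 X5.12 Y12.17 E0.8986
G1 X5.63 Y12.08 E0.9201
G1 X6.76 Y14.50 E1.0311
G1 X1.32 Y17.04 E1.2807
G1 X-5.44 Y2.54 E1.9459

At z = 2 mm: the cube is present — its section is the full 16×6 rectangle; the r=6 cylinder at (8, -2.5) contributes a regular 12-gon of circumradius 6; Subtracting the remaining from the first: starting from the 16×6 cube, the r=6 cylinder at (8, -2.5) partially overlaps it — only the 25.67 mm² overlap (of its 108.00 mm²) is removed, clipping the outline — 1 connected region; (whole slice rotated 65° about Z — lengths, areas and connectivity unchanged). The outline is a single polygon with 11 vertices. Extrusion per mm of travel: 0.4 × 0.25 / (π × 0.875²) = 0.041575. Accumulating E over each segment gives final E = 1.9459.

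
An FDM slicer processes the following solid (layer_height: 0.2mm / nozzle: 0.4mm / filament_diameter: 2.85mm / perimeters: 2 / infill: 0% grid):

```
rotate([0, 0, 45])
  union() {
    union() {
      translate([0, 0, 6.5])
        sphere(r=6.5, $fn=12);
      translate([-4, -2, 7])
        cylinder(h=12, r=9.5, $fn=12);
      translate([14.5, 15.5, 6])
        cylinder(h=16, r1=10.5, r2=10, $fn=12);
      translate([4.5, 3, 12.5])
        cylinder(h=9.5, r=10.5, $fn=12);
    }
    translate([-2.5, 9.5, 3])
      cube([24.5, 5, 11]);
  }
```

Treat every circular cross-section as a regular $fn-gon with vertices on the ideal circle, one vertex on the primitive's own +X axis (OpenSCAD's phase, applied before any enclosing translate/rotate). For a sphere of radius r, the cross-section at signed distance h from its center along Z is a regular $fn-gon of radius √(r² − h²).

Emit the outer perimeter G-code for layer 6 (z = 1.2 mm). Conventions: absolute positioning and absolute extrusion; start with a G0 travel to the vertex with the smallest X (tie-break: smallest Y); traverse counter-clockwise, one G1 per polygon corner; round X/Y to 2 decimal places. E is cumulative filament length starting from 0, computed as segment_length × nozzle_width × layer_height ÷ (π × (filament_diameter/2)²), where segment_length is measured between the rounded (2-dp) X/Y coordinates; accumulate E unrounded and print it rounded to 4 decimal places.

G0 X-3.63 Y-0.97 Z1.20
G1 X-2.66 Y-2.66 E0.0244
G1 X-0.97 Y-3.63 E0.0489
G1 X0.97 Y-3.63 E0.0732
G1 X2.66 Y-2.66 E0.0976
G1 X3.63 Y-0.97 E0.1221
G1 X3.63 Y0.97 E0.1464
G1 X2.66 Y2.66 E0.1708
G1 X0.97 Y3.63 E0.1953
G1 X-0.97 Y3.63 E0.2196
G1 X-2.66 Y2.66 E0.2440
G1 X-3.63 Y0.97 E0.2685
G1 X-3.63 Y-0.97 E0.2928

At z = 1.2 mm: the sphere: section is a regular 12-gon, circumradius = √(r²−h²) = √(6.5²−5.3²) = 3.763; the cylinder at (-4, -2) does not reach this height (z outside [7, 19]); the cone at (14.5, 15.5) is not intersected at this z (z outside [6, 22]); the cylinder at (4.5, 3) does not reach this height (z outside [12.5, 22]); Taking the union: only the r=6.5 sphere is present, so the union is just that shape — 1 connected region; the cube at (-2.5, 9.5) is not intersected at this z (z outside [3, 14]); Combining (union): only that combined region is present, so the union is just that shape — 1 connected region; (whole slice rotated 45° about Z — lengths, areas and connectivity unchanged). The outline is a single polygon with 12 vertices. Extrusion per mm of travel: 0.4 × 0.2 / (π × 1.425²) = 0.012540. Accumulating E over each segment gives final E = 0.2928.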